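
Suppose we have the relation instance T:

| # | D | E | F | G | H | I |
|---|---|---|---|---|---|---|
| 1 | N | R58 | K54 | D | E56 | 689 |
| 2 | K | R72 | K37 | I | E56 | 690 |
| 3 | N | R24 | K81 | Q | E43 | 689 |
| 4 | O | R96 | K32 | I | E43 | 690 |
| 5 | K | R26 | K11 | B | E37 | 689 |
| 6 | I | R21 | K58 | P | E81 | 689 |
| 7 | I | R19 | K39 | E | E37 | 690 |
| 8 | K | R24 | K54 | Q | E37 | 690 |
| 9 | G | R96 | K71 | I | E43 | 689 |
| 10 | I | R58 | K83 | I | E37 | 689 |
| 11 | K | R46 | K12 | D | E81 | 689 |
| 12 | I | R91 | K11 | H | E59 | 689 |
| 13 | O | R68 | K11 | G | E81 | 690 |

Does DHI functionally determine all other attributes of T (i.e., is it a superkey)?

All 13 rows have distinct DHI values, so DHI → (all attributes) holds and DHI is a superkey.

Yes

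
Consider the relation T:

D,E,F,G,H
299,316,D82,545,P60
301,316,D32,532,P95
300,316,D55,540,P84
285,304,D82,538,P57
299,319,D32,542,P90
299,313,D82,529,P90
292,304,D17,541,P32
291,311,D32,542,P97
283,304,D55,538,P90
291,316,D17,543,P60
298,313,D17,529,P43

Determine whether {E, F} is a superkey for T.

All 11 rows have distinct {E, F} values, so {E, F} → (all attributes) holds and {E, F} is a superkey.

Yes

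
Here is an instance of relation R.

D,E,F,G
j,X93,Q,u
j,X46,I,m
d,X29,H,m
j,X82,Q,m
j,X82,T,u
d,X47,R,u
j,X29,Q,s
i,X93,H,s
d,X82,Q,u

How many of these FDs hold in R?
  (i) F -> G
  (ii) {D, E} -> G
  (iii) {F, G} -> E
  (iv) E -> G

(i) F -> G: F=Q: 4 rows → G takes values {u, m, s} — violation; F=H: 2 rows → G takes values {m, s} — violation — fails.
(ii) {D, E} -> G: (D=j, E=X82): 2 rows → G takes values {m, u} — violation — fails.
(iii) {F, G} -> E: (F=Q, G=u): 2 rows → E takes values {X93, X82} — violation — fails.
(iv) E -> G: E=X93: 2 rows → G takes values {u, s} — violation; E=X29: 2 rows → G takes values {m, s} — violation; E=X82: 3 rows → G takes values {m, u} — violation — fails.
None of the 4 dependencies hold.

0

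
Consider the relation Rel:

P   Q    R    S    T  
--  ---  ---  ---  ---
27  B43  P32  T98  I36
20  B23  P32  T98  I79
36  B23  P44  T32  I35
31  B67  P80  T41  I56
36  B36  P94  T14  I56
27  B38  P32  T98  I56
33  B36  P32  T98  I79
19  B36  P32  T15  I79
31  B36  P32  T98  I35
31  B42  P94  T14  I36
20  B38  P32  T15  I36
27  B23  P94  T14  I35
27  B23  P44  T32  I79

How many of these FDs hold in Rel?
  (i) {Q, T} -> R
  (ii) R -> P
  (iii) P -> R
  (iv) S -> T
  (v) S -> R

1

(i) {Q, T} -> R: (Q=B23, T=I79): 2 rows → R takes values {P32, P44} — violation; (Q=B23, T=I35): 2 rows → R takes values {P44, P94} — violation — fails.
(ii) R -> P: R=P32: 7 rows → P takes values {27, 20, 33, 19, 31} — violation; R=P44: 2 rows → P takes values {36, 27} — violation; R=P94: 3 rows → P takes values {36, 31, 27} — violation — fails.
(iii) P -> R: P=27: 4 rows → R takes values {P32, P94, P44} — violation; P=36: 2 rows → R takes values {P44, P94} — violation; P=31: 3 rows → R takes values {P80, P32, P94} — violation — fails.
(iv) S -> T: S=T98: 5 rows → T takes values {I36, I79, I56, I35} — violation; S=T32: 2 rows → T takes values {I35, I79} — violation; S=T14: 3 rows → T takes values {I56, I36, I35} — violation; S=T15: 2 rows → T takes values {I79, I36} — violation — fails.
(v) S -> R: every LHS value maps to a single RHS value — holds.
1 of the 5 dependencies holds.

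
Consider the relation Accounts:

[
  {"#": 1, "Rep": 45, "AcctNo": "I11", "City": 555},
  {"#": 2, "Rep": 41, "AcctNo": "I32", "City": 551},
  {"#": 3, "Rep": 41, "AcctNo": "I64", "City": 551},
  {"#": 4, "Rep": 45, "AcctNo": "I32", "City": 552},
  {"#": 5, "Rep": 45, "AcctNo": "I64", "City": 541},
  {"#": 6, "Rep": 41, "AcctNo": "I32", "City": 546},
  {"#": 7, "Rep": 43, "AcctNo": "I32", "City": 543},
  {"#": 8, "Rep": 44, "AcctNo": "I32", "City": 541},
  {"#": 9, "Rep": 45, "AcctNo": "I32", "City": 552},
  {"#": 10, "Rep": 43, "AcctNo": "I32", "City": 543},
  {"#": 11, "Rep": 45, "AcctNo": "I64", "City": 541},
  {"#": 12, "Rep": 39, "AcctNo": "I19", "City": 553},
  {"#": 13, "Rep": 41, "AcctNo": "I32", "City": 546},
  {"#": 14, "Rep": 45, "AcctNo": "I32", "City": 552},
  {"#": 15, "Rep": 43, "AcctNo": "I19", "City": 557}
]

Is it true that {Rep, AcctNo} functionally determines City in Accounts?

No

(Rep=45, AcctNo=I11): row 1 → City = 555 ✓
(Rep=41, AcctNo=I32): rows 2, 6, 13 → City takes values {551, 546} — violation
(Rep=41, AcctNo=I64): row 3 → City = 551 ✓
(Rep=45, AcctNo=I32): rows 4, 9, 14 → City = 552, 552, 552 ✓
(Rep=45, AcctNo=I64): rows 5, 11 → City = 541, 541 ✓
(Rep=43, AcctNo=I32): rows 7, 10 → City = 543, 543 ✓
(Rep=44, AcctNo=I32): row 8 → City = 541 ✓
(Rep=39, AcctNo=I19): row 12 → City = 553 ✓
(Rep=43, AcctNo=I19): row 15 → City = 557 ✓
Two rows agree on {Rep, AcctNo} but differ on City, so {Rep, AcctNo} -> City does not hold.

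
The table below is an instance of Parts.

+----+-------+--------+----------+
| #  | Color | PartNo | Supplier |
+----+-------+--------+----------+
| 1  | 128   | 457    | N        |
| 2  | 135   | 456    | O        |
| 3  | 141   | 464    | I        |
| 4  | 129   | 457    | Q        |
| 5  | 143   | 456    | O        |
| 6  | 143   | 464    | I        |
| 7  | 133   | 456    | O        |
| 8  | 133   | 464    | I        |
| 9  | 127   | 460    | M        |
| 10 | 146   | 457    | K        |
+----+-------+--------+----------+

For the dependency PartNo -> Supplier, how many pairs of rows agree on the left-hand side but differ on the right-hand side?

PartNo=457: violating pairs (1,4), (1,10), (4,10) — 3 pairs.
PartNo=456: all 3 rows agree on Supplier — 0 pairs.
PartNo=464: all 3 rows agree on Supplier — 0 pairs.

3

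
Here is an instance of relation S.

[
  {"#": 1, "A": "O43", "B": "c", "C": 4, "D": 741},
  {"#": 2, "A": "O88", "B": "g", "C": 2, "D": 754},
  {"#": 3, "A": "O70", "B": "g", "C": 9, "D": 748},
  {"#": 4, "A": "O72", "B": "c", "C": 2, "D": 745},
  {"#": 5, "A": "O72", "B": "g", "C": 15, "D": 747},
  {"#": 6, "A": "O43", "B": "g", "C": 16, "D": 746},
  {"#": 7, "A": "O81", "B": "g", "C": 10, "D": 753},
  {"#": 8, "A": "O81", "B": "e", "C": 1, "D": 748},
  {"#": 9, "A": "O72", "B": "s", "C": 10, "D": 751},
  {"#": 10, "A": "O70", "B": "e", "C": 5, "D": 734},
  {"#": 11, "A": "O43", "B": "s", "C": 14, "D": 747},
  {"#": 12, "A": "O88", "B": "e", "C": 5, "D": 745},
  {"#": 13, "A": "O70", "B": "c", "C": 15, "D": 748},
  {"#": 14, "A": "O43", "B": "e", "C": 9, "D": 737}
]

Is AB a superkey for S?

Yes

All 14 rows have distinct AB values, so AB → (all attributes) holds and AB is a superkey.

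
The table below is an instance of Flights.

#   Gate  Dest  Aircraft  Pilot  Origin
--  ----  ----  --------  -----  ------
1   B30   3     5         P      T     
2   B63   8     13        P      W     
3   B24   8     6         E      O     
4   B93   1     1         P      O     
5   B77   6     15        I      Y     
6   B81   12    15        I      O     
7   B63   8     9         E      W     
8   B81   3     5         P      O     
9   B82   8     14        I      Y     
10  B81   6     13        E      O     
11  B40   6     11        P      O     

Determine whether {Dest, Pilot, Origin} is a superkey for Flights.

All 11 rows have distinct {Dest, Pilot, Origin} values, so {Dest, Pilot, Origin} → (all attributes) holds and {Dest, Pilot, Origin} is a superkey.

Yes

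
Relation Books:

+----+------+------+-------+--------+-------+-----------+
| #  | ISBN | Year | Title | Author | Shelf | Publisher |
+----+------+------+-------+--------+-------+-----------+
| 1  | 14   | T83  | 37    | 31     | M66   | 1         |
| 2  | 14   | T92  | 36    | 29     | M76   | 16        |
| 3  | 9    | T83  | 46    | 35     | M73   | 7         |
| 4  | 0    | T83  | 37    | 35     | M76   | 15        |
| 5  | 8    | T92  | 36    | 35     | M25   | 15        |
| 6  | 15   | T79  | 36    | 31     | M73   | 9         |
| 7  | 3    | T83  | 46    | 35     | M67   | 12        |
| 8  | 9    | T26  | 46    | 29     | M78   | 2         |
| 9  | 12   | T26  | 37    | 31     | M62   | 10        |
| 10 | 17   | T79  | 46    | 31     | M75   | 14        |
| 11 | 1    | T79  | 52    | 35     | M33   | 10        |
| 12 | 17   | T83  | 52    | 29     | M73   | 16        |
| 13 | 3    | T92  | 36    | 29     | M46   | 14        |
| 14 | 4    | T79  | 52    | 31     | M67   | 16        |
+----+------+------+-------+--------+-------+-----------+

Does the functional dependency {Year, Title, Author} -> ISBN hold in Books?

No

(Year=T83, Title=37, Author=31): row 1 → ISBN = 14 ✓
(Year=T92, Title=36, Author=29): rows 2, 13 → ISBN takes values {14, 3} — violation
(Year=T83, Title=46, Author=35): rows 3, 7 → ISBN takes values {9, 3} — violation
(Year=T83, Title=37, Author=35): row 4 → ISBN = 0 ✓
(Year=T92, Title=36, Author=35): row 5 → ISBN = 8 ✓
(Year=T79, Title=36, Author=31): row 6 → ISBN = 15 ✓
(Year=T26, Title=46, Author=29): row 8 → ISBN = 9 ✓
(Year=T26, Title=37, Author=31): row 9 → ISBN = 12 ✓
(Year=T79, Title=46, Author=31): row 10 → ISBN = 17 ✓
(Year=T79, Title=52, Author=35): row 11 → ISBN = 1 ✓
(Year=T83, Title=52, Author=29): row 12 → ISBN = 17 ✓
(Year=T79, Title=52, Author=31): row 14 → ISBN = 4 ✓
Two rows agree on {Year, Title, Author} but differ on ISBN, so {Year, Title, Author} -> ISBN does not hold.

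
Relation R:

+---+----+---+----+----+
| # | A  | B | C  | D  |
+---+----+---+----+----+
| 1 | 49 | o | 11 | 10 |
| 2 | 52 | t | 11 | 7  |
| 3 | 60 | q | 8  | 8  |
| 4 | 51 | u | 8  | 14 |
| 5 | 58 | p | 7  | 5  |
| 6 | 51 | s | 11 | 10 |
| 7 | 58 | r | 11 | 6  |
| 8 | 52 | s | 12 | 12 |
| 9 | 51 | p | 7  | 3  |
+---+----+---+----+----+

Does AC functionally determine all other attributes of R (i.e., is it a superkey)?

All 9 rows have distinct AC values, so AC → (all attributes) holds and AC is a superkey.

Yes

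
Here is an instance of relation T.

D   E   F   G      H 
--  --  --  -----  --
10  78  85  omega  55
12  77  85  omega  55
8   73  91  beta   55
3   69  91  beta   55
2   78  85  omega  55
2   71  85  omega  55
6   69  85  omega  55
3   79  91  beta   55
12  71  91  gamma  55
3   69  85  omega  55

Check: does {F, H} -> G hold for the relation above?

(F=85, H=55): 6 rows → G = omega, omega, omega, omega, omega, omega ✓
(F=91, H=55): 4 rows → G takes values {beta, gamma} — violation
Two rows agree on {F, H} but differ on G, so {F, H} -> G does not hold.

No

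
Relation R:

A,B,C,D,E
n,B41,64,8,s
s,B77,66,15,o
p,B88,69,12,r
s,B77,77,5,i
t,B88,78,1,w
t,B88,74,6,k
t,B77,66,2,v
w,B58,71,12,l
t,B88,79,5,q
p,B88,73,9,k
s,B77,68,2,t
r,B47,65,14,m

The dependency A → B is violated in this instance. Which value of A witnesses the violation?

A=n: 1 row → B = B41 ✓
A=s: 3 rows → B = B77, B77, B77 ✓
A=p: 2 rows → B = B88, B88 ✓
A=t: 4 rows → B takes values {B88, B77} — violation
A=w: 1 row → B = B58 ✓
A=r: 1 row → B = B47 ✓
The only A value with inconsistent B is A=t.

t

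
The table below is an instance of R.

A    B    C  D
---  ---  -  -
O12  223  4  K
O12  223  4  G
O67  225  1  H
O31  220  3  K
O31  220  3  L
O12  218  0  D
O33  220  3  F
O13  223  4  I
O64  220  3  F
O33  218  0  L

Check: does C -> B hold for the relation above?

Yes

C=4: 3 rows → B = 223, 223, 223 ✓
C=1: 1 row → B = 225 ✓
C=3: 4 rows → B = 220, 220, 220, 220 ✓
C=0: 2 rows → B = 218, 218 ✓
Every C value is associated with a single B value, so C -> B holds.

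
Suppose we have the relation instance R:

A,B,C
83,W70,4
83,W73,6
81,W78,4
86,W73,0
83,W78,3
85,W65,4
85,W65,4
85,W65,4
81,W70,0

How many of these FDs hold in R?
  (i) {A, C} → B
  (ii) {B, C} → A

2

(i) {A, C} → B: every LHS value maps to a single RHS value — holds.
(ii) {B, C} → A: every LHS value maps to a single RHS value — holds.
2 of the 2 dependencies hold.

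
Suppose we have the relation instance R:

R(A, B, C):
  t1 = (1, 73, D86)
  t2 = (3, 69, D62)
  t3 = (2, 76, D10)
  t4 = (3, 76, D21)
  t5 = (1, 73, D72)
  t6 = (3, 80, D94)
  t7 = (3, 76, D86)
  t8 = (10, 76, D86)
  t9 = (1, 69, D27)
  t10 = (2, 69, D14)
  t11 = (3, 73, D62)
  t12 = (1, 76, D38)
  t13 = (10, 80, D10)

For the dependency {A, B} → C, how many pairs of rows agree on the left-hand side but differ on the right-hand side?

2

(A=1, B=73): violating pairs (1,5) — 1 pair.
(A=3, B=76): violating pairs (4,7) — 1 pair.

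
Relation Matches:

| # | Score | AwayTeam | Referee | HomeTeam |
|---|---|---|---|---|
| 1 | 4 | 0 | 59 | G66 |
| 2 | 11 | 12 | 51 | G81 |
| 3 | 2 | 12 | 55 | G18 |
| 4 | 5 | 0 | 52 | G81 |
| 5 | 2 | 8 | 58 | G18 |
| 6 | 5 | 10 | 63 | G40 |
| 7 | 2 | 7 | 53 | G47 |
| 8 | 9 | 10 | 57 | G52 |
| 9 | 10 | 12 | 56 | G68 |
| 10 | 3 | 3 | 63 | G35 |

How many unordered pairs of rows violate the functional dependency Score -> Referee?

Score=2: violating pairs (3,5), (3,7), (5,7) — 3 pairs.
Score=5: violating pairs (4,6) — 1 pair.

4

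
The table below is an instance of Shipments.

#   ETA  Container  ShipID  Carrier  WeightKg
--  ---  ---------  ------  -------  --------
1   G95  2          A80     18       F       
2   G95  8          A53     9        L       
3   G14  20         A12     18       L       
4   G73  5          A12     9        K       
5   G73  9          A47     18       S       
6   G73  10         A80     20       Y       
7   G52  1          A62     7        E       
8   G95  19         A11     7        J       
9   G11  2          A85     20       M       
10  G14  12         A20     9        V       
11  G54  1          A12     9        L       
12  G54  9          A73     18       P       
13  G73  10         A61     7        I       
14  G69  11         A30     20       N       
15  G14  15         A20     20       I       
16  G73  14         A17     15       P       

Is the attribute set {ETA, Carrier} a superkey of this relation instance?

Yes

All 16 rows have distinct {ETA, Carrier} values, so {ETA, Carrier} → (all attributes) holds and {ETA, Carrier} is a superkey.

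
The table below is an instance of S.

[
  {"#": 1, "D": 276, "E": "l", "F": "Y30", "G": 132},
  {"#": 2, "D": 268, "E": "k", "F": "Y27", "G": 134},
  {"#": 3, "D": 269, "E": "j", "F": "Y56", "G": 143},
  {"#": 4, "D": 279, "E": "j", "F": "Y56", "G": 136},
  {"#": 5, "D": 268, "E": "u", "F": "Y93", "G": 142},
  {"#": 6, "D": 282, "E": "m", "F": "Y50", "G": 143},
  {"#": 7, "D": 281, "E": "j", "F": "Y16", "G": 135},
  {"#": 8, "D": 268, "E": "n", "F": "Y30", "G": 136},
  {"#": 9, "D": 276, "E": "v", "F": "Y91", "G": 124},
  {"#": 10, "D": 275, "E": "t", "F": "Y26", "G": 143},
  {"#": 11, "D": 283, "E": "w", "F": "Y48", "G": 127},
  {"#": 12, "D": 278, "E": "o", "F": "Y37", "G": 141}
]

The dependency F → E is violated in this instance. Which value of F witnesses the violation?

F=Y30: rows 1, 8 → E takes values {l, n} — violation
F=Y27: row 2 → E = k ✓
F=Y56: rows 3, 4 → E = j, j ✓
F=Y93: row 5 → E = u ✓
F=Y50: row 6 → E = m ✓
F=Y16: row 7 → E = j ✓
F=Y91: row 9 → E = v ✓
F=Y26: row 10 → E = t ✓
F=Y48: row 11 → E = w ✓
F=Y37: row 12 → E = o ✓
The only F value with inconsistent E is F=Y30.

Y30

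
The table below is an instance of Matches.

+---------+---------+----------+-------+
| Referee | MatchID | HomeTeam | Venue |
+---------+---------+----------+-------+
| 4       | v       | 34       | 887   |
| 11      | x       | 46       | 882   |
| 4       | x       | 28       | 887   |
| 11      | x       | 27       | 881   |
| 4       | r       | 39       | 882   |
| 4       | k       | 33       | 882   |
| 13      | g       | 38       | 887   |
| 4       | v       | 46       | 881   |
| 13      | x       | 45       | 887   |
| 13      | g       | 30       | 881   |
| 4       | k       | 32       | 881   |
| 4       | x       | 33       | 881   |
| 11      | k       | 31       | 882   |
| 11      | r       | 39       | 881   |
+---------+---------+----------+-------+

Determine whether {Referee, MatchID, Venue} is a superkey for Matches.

Yes

All 14 rows have distinct {Referee, MatchID, Venue} values, so {Referee, MatchID, Venue} → (all attributes) holds and {Referee, MatchID, Venue} is a superkey.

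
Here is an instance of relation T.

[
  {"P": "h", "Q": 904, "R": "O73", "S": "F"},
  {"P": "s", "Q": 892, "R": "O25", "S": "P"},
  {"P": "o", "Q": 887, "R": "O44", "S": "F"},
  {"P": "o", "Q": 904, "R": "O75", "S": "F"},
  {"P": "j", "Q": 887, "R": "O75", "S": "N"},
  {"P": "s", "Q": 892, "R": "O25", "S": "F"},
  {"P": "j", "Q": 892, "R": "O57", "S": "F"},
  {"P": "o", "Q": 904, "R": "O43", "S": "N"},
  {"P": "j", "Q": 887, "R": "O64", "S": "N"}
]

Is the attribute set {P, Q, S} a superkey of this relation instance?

Two distinct rows share (P=j, Q=887, S=N), so {P, Q, S} does not determine every attribute — not a superkey.

No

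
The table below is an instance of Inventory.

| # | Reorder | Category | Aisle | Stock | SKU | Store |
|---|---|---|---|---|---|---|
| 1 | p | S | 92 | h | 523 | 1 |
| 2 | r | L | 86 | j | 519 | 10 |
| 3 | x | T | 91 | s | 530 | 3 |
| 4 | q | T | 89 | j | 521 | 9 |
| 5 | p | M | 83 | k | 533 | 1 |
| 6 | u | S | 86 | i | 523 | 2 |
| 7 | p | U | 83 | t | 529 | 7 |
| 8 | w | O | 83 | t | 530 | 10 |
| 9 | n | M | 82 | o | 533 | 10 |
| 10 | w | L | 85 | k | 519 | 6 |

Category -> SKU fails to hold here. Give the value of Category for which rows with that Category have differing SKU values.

T

Category=S: rows 1, 6 → SKU = 523, 523 ✓
Category=L: rows 2, 10 → SKU = 519, 519 ✓
Category=T: rows 3, 4 → SKU takes values {530, 521} — violation
Category=M: rows 5, 9 → SKU = 533, 533 ✓
Category=U: row 7 → SKU = 529 ✓
Category=O: row 8 → SKU = 530 ✓
The only Category value with inconsistent SKU is Category=T.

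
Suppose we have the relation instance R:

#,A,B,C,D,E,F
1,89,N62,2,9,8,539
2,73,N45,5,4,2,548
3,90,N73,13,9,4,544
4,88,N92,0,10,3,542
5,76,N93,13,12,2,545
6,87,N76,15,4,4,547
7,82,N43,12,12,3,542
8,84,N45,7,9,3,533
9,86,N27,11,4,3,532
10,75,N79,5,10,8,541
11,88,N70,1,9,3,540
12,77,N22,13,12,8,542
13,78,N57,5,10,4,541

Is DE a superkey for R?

Rows 8 and 11 have the same DE value (D=9, E=3) but are distinct tuples, so DE does not determine every attribute — not a superkey.

No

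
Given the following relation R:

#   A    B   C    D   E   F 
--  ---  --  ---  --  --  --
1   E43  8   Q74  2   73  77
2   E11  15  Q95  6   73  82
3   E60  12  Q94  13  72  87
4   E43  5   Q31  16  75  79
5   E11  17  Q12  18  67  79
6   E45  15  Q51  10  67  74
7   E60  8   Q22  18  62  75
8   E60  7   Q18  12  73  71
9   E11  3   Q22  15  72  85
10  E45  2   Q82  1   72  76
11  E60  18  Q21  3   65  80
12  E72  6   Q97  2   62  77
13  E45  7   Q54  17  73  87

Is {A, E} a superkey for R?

Yes

All 13 rows have distinct {A, E} values, so {A, E} → (all attributes) holds and {A, E} is a superkey.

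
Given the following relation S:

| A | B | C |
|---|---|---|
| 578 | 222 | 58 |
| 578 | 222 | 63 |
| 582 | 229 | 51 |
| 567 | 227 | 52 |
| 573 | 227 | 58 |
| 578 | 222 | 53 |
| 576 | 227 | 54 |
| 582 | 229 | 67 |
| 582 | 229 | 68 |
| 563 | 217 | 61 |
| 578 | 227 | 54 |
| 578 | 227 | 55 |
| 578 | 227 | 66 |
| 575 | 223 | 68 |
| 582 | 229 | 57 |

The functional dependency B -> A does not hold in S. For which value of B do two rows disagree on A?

B=222: 3 rows → A = 578, 578, 578 ✓
B=229: 4 rows → A = 582, 582, 582, 582 ✓
B=227: 6 rows → A takes values {567, 573, 576, 578} — violation
B=217: 1 row → A = 563 ✓
B=223: 1 row → A = 575 ✓
The only B value with inconsistent A is B=227.

227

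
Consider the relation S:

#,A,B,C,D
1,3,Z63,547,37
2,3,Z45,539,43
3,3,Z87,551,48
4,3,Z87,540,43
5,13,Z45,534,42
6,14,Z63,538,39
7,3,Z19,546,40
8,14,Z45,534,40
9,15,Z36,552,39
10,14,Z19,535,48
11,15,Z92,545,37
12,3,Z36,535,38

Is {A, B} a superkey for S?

No

Rows 3 and 4 have the same {A, B} value (A=3, B=Z87) but are distinct tuples, so {A, B} does not determine every attribute — not a superkey.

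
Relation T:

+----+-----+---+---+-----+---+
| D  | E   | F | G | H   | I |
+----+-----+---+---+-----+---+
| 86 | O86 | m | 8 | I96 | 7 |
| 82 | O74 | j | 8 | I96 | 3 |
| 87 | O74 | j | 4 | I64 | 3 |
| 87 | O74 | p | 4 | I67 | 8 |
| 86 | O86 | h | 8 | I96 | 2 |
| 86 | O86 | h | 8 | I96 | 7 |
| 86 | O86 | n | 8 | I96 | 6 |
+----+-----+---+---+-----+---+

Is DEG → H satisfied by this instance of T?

No

(D=86, E=O86, G=8): 4 rows → H = I96, I96, I96, I96 ✓
(D=82, E=O74, G=8): 1 row → H = I96 ✓
(D=87, E=O74, G=4): 2 rows → H takes values {I64, I67} — violation
Two rows agree on DEG but differ on H, so DEG → H does not hold.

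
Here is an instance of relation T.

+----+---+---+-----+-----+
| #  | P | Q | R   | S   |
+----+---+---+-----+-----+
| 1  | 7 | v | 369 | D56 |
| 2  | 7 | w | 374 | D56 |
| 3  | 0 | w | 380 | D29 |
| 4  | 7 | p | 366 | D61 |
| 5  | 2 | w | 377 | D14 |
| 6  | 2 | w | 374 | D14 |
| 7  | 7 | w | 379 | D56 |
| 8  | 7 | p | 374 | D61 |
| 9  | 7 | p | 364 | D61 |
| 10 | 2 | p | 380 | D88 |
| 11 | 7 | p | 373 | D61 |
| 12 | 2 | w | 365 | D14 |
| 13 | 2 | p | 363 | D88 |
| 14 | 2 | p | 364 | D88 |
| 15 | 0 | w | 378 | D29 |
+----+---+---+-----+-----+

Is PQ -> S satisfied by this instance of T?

(P=7, Q=v): row 1 → S = D56 ✓
(P=7, Q=w): rows 2, 7 → S = D56, D56 ✓
(P=0, Q=w): rows 3, 15 → S = D29, D29 ✓
(P=7, Q=p): rows 4, 8, 9, 11 → S = D61, D61, D61, D61 ✓
(P=2, Q=w): rows 5, 6, 12 → S = D14, D14, D14 ✓
(P=2, Q=p): rows 10, 13, 14 → S = D88, D88, D88 ✓
Every PQ value is associated with a single S value, so PQ -> S holds.

Yes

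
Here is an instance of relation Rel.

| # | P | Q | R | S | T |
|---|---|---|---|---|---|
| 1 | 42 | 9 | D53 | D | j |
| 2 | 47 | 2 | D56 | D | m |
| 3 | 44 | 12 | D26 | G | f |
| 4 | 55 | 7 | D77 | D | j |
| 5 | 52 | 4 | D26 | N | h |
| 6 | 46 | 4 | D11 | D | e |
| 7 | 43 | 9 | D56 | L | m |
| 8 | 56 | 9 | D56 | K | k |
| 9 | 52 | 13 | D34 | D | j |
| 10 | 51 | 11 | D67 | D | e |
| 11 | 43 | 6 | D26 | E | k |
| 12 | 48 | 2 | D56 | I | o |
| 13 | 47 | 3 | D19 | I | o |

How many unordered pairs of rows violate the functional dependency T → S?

2

T=j: all 3 rows agree on S — 0 pairs.
T=m: violating pairs (2,7) — 1 pair.
T=e: all 2 rows agree on S — 0 pairs.
T=k: violating pairs (8,11) — 1 pair.
T=o: all 2 rows agree on S — 0 pairs.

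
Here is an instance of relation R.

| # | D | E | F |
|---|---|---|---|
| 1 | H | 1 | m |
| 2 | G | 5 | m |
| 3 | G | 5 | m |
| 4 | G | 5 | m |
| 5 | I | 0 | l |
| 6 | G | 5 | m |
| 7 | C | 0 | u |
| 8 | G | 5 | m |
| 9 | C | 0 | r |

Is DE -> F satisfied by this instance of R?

(D=H, E=1): row 1 → F = m ✓
(D=G, E=5): rows 2, 3, 4, 6, 8 → F = m, m, m, m, m ✓
(D=I, E=0): row 5 → F = l ✓
(D=C, E=0): rows 7, 9 → F takes values {u, r} — violation
Two rows agree on DE but differ on F, so DE -> F does not hold.

No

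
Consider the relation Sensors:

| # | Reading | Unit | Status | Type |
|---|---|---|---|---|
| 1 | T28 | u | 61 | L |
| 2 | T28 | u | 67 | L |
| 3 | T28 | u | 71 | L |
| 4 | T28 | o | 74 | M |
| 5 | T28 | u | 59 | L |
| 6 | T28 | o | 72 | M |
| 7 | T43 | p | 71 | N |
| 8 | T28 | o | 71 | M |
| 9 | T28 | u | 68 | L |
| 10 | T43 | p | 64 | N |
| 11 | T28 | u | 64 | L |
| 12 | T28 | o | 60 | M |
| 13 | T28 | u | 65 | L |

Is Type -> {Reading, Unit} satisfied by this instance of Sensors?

Yes

Type=L: rows 1, 2, 3, 5, 9, 11, 13 → {Reading,Unit} = (T28, u), (T28, u), (T28, u), (T28, u), (T28, u), (T28, u), (T28, u) ✓
Type=M: rows 4, 6, 8, 12 → {Reading,Unit} = (T28, o), (T28, o), (T28, o), (T28, o) ✓
Type=N: rows 7, 10 → {Reading,Unit} = (T43, p), (T43, p) ✓
Every Type value is associated with a single {Reading, Unit} value, so Type -> {Reading, Unit} holds.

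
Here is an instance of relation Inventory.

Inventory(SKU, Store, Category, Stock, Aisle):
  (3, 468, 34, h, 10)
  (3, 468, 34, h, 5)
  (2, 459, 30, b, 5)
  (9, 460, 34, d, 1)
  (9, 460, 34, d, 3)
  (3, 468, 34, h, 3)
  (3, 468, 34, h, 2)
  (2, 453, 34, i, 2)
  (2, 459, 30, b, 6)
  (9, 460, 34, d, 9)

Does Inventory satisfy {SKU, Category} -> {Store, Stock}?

Yes

(SKU=3, Category=34): 4 rows → {Store,Stock} = (468, h), (468, h), (468, h), (468, h) ✓
(SKU=2, Category=30): 2 rows → {Store,Stock} = (459, b), (459, b) ✓
(SKU=9, Category=34): 3 rows → {Store,Stock} = (460, d), (460, d), (460, d) ✓
(SKU=2, Category=34): 1 row → {Store,Stock} = (453, i) ✓
Every {SKU, Category} value is associated with a single {Store, Stock} value, so {SKU, Category} -> {Store, Stock} holds.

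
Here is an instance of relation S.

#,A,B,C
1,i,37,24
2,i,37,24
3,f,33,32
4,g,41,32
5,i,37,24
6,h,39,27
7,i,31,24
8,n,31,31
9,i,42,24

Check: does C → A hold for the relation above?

No

C=24: rows 1, 2, 5, 7, 9 → A = i, i, i, i, i ✓
C=32: rows 3, 4 → A takes values {f, g} — violation
C=27: row 6 → A = h ✓
C=31: row 8 → A = n ✓
Two rows agree on C but differ on A, so C → A does not hold.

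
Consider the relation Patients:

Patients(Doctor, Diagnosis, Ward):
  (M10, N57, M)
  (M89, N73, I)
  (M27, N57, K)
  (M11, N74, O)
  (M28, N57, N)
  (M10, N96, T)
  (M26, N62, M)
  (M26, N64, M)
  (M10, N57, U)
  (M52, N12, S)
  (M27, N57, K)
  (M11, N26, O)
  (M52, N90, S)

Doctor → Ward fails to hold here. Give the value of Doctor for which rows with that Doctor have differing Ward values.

Doctor=M10: 3 rows → Ward takes values {M, T, U} — violation
Doctor=M89: 1 row → Ward = I ✓
Doctor=M27: 2 rows → Ward = K, K ✓
Doctor=M11: 2 rows → Ward = O, O ✓
Doctor=M28: 1 row → Ward = N ✓
Doctor=M26: 2 rows → Ward = M, M ✓
Doctor=M52: 2 rows → Ward = S, S ✓
The only Doctor value with inconsistent Ward is Doctor=M10.

M10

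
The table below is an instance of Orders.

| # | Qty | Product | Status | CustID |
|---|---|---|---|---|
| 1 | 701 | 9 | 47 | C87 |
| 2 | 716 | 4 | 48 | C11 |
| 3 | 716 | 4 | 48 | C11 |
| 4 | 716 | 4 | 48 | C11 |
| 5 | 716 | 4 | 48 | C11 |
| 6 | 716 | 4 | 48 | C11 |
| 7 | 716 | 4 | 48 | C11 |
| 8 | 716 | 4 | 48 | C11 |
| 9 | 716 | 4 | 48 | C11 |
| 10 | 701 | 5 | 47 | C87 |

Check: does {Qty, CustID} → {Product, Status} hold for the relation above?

(Qty=701, CustID=C87): rows 1, 10 → {Product,Status} takes values {(9, 47), (5, 47)} — violation
(Qty=716, CustID=C11): rows 2, 3, 4, 5, 6, 7, 8, 9 → {Product,Status} = (4, 48), (4, 48), (4, 48), (4, 48), (4, 48), (4, 48), (4, 48), (4, 48) ✓
Two rows agree on {Qty, CustID} but differ on {Product, Status}, so {Qty, CustID} → {Product, Status} does not hold.

No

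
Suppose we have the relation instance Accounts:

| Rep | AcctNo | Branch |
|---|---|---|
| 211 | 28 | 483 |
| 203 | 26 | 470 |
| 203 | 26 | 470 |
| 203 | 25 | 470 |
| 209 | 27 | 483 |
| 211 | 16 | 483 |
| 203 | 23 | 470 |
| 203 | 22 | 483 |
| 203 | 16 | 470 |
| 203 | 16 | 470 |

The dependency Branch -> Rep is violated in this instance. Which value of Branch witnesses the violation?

483

Branch=483: 4 rows → Rep takes values {211, 209, 203} — violation
Branch=470: 6 rows → Rep = 203, 203, 203, 203, 203, 203 ✓
The only Branch value with inconsistent Rep is Branch=483.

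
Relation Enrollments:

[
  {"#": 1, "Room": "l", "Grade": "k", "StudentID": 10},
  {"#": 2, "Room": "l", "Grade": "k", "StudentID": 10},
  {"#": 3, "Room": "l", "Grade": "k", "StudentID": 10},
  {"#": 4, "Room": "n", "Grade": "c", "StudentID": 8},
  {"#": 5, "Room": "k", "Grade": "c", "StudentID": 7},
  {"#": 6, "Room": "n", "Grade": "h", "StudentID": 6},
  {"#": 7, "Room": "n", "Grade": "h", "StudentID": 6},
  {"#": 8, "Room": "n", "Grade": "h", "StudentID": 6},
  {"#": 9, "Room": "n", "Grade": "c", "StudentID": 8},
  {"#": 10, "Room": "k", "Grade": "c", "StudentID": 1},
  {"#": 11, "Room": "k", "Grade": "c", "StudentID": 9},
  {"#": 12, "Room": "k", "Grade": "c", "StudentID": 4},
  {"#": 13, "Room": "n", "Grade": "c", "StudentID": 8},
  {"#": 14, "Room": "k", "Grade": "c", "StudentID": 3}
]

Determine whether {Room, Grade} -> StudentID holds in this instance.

(Room=l, Grade=k): rows 1, 2, 3 → StudentID = 10, 10, 10 ✓
(Room=n, Grade=c): rows 4, 9, 13 → StudentID = 8, 8, 8 ✓
(Room=k, Grade=c): rows 5, 10, 11, 12, 14 → StudentID takes values {7, 1, 9, 4, 3} — violation
(Room=n, Grade=h): rows 6, 7, 8 → StudentID = 6, 6, 6 ✓
Two rows agree on {Room, Grade} but differ on StudentID, so {Room, Grade} -> StudentID does not hold.

No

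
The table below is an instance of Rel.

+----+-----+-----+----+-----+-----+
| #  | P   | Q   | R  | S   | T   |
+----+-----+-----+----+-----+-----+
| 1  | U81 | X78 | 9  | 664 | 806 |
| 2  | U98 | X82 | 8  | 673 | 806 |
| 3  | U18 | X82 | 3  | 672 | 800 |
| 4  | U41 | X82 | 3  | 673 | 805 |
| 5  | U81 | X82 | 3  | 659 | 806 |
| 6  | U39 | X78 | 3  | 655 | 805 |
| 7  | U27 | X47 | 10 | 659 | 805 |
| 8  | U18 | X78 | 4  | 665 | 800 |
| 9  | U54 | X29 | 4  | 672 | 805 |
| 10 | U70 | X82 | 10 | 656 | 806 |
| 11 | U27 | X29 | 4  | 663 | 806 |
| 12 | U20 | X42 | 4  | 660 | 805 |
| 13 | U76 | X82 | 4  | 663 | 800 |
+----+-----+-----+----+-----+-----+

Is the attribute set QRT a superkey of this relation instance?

All 13 rows have distinct QRT values, so QRT → (all attributes) holds and QRT is a superkey.

Yes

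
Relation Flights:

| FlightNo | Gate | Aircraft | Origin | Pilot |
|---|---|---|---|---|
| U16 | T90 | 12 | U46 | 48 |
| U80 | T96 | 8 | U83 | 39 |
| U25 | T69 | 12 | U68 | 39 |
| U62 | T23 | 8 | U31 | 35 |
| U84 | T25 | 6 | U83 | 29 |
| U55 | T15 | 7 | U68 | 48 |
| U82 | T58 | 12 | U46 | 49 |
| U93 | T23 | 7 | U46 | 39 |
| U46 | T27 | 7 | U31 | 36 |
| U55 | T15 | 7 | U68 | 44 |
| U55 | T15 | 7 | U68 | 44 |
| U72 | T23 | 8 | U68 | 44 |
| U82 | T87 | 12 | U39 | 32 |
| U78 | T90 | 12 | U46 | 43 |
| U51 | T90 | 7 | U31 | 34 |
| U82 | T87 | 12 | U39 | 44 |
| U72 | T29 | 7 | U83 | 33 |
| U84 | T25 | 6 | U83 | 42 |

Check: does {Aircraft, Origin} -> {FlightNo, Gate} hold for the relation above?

No

(Aircraft=12, Origin=U46): 3 rows → {FlightNo,Gate} takes values {(U16, T90), (U82, T58), (U78, T90)} — violation
(Aircraft=8, Origin=U83): 1 row → {FlightNo,Gate} = (U80, T96) ✓
(Aircraft=12, Origin=U68): 1 row → {FlightNo,Gate} = (U25, T69) ✓
(Aircraft=8, Origin=U31): 1 row → {FlightNo,Gate} = (U62, T23) ✓
(Aircraft=6, Origin=U83): 2 rows → {FlightNo,Gate} = (U84, T25), (U84, T25) ✓
(Aircraft=7, Origin=U68): 3 rows → {FlightNo,Gate} = (U55, T15), (U55, T15), (U55, T15) ✓
(Aircraft=7, Origin=U46): 1 row → {FlightNo,Gate} = (U93, T23) ✓
(Aircraft=7, Origin=U31): 2 rows → {FlightNo,Gate} takes values {(U46, T27), (U51, T90)} — violation
(Aircraft=8, Origin=U68): 1 row → {FlightNo,Gate} = (U72, T23) ✓
(Aircraft=12, Origin=U39): 2 rows → {FlightNo,Gate} = (U82, T87), (U82, T87) ✓
(Aircraft=7, Origin=U83): 1 row → {FlightNo,Gate} = (U72, T29) ✓
Two rows agree on {Aircraft, Origin} but differ on {FlightNo, Gate}, so {Aircraft, Origin} -> {FlightNo, Gate} does not hold.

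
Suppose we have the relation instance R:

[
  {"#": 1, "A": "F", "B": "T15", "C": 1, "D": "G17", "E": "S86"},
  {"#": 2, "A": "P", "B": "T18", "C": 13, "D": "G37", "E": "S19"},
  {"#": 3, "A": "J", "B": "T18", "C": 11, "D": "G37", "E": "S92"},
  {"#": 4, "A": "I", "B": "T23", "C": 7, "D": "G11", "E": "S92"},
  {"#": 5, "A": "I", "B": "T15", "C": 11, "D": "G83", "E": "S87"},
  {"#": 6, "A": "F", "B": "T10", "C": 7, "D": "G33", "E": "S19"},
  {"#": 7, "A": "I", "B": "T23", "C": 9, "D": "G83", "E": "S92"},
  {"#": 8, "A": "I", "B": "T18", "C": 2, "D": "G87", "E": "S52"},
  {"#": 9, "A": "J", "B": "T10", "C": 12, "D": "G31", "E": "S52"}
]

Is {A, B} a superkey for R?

No

Rows 4 and 7 have the same {A, B} value (A=I, B=T23) but are distinct tuples, so {A, B} does not determine every attribute — not a superkey.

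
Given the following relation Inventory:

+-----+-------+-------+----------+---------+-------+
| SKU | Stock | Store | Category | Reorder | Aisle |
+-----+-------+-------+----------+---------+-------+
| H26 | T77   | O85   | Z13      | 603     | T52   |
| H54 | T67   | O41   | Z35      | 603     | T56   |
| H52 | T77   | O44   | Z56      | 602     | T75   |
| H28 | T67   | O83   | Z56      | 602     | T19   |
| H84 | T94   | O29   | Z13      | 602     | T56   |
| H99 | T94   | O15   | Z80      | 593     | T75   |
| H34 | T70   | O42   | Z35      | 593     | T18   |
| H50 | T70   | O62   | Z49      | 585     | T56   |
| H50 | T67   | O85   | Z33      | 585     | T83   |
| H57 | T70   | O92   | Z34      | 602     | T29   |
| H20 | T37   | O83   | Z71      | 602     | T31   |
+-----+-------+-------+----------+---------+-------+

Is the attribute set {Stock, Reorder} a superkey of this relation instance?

Yes

All 11 rows have distinct {Stock, Reorder} values, so {Stock, Reorder} → (all attributes) holds and {Stock, Reorder} is a superkey.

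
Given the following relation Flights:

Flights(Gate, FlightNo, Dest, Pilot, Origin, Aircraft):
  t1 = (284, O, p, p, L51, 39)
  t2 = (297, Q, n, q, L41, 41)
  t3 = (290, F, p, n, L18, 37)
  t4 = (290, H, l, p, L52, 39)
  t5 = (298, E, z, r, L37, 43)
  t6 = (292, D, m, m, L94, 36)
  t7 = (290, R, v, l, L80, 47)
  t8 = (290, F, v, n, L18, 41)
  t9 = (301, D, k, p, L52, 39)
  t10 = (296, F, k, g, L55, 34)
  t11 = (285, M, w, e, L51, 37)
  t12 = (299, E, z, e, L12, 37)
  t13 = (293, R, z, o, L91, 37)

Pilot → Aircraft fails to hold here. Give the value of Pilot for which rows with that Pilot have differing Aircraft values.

Pilot=p: rows 1, 4, 9 → Aircraft = 39, 39, 39 ✓
Pilot=q: row 2 → Aircraft = 41 ✓
Pilot=n: rows 3, 8 → Aircraft takes values {37, 41} — violation
Pilot=r: row 5 → Aircraft = 43 ✓
Pilot=m: row 6 → Aircraft = 36 ✓
Pilot=l: row 7 → Aircraft = 47 ✓
Pilot=g: row 10 → Aircraft = 34 ✓
Pilot=e: rows 11, 12 → Aircraft = 37, 37 ✓
Pilot=o: row 13 → Aircraft = 37 ✓
The only Pilot value with inconsistent Aircraft is Pilot=n.

n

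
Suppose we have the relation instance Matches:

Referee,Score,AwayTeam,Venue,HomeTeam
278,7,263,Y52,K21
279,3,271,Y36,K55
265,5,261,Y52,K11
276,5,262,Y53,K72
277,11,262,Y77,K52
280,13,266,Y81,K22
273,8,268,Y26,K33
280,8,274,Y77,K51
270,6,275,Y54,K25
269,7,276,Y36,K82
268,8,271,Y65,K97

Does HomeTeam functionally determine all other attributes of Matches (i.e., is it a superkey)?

All 11 rows have distinct HomeTeam values, so HomeTeam → (all attributes) holds and HomeTeam is a superkey.

Yes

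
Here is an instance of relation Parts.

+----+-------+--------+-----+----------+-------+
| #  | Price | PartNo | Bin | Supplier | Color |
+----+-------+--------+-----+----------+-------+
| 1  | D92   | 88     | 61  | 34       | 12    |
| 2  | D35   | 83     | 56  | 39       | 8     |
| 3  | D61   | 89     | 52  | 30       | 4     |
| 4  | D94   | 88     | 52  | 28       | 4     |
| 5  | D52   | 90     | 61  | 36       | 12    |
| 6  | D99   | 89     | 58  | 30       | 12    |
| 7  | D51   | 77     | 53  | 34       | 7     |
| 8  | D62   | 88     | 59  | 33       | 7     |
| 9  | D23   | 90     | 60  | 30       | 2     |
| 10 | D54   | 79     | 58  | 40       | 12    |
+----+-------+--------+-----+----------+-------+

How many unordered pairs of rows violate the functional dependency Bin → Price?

Bin=61: violating pairs (1,5) — 1 pair.
Bin=52: violating pairs (3,4) — 1 pair.
Bin=58: violating pairs (6,10) — 1 pair.

3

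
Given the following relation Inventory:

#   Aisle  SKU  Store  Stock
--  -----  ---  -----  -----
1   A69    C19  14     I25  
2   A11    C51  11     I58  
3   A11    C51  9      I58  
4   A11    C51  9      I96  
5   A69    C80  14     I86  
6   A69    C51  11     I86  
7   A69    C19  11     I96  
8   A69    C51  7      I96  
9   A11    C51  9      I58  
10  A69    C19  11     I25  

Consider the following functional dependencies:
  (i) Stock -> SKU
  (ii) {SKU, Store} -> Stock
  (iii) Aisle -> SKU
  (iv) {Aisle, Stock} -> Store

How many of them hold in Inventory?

(i) Stock -> SKU: Stock=I96: rows 4, 7, 8 → SKU takes values {C51, C19} — violation; Stock=I86: rows 5, 6 → SKU takes values {C80, C51} — violation — fails.
(ii) {SKU, Store} -> Stock: (SKU=C51, Store=11): rows 2, 6 → Stock takes values {I58, I86} — violation; (SKU=C51, Store=9): rows 3, 4, 9 → Stock takes values {I58, I96} — violation; (SKU=C19, Store=11): rows 7, 10 → Stock takes values {I96, I25} — violation — fails.
(iii) Aisle -> SKU: Aisle=A69: rows 1, 5, 6, 7, 8, 10 → SKU takes values {C19, C80, C51} — violation — fails.
(iv) {Aisle, Stock} -> Store: (Aisle=A69, Stock=I25): rows 1, 10 → Store takes values {14, 11} — violation; (Aisle=A11, Stock=I58): rows 2, 3, 9 → Store takes values {11, 9} — violation; (Aisle=A69, Stock=I86): rows 5, 6 → Store takes values {14, 11} — violation; (Aisle=A69, Stock=I96): rows 7, 8 → Store takes values {11, 7} — violation — fails.
None of the 4 dependencies hold.

0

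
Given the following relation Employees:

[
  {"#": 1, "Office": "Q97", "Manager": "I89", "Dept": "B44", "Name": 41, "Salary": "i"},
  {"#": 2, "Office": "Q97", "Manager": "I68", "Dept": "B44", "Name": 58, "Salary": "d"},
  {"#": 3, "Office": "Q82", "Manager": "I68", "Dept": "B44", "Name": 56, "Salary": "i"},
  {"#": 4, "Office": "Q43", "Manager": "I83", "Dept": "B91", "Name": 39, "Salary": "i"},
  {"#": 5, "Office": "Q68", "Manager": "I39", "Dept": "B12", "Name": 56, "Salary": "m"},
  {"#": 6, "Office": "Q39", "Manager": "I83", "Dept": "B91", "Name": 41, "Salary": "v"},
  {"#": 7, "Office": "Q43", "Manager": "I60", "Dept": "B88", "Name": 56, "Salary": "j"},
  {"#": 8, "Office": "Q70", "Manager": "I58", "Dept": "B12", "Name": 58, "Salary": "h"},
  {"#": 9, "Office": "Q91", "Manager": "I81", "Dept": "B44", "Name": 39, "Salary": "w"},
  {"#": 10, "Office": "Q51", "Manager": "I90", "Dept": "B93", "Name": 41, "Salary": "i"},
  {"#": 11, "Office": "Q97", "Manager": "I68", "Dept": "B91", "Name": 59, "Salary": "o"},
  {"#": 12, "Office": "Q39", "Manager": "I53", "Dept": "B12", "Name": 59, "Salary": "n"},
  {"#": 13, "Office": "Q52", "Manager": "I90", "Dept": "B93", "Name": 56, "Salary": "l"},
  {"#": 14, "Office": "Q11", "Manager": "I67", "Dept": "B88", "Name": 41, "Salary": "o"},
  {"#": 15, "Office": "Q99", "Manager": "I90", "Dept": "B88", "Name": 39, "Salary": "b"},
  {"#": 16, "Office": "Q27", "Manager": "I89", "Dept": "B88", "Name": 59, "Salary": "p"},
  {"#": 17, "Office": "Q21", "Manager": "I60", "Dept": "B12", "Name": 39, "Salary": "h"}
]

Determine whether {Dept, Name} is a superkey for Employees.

Yes

All 17 rows have distinct {Dept, Name} values, so {Dept, Name} → (all attributes) holds and {Dept, Name} is a superkey.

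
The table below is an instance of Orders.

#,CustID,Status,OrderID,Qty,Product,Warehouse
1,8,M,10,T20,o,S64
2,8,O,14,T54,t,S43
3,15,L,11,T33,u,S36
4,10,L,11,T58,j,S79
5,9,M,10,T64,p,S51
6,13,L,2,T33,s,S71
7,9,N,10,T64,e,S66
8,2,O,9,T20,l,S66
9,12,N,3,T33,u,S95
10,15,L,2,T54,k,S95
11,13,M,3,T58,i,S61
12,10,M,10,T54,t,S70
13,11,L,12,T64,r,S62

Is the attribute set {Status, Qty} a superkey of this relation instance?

No

Rows 3 and 6 have the same {Status, Qty} value (Status=L, Qty=T33) but are distinct tuples, so {Status, Qty} does not determine every attribute — not a superkey.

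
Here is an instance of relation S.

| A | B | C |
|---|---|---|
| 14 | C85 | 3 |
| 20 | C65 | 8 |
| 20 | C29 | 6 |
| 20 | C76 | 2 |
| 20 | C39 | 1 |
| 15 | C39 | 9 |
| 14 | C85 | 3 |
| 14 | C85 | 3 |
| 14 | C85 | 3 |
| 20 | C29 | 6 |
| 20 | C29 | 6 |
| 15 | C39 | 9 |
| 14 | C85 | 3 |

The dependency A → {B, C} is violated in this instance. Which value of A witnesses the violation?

A=14: 5 rows → {B,C} = (C85, 3), (C85, 3), (C85, 3), (C85, 3), (C85, 3) ✓
A=20: 6 rows → {B,C} takes values {(C65, 8), (C29, 6), (C76, 2), (C39, 1)} — violation
A=15: 2 rows → {B,C} = (C39, 9), (C39, 9) ✓
The only A value with inconsistent RHS is A=20.

20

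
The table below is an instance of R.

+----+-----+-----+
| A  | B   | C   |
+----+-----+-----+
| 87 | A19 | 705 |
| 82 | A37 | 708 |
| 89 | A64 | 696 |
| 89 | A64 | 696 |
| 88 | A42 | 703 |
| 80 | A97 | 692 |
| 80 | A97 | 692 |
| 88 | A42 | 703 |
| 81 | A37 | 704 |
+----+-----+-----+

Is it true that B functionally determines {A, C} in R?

No

B=A19: 1 row → {A,C} = (87, 705) ✓
B=A37: 2 rows → {A,C} takes values {(82, 708), (81, 704)} — violation
B=A64: 2 rows → {A,C} = (89, 696), (89, 696) ✓
B=A42: 2 rows → {A,C} = (88, 703), (88, 703) ✓
B=A97: 2 rows → {A,C} = (80, 692), (80, 692) ✓
Two rows agree on B but differ on {A, C}, so B -> {A, C} does not hold.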